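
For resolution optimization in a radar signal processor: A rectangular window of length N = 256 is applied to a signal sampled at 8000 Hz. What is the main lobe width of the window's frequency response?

For a rectangular window of length N,
the main lobe width in frequency is 2*f_s/N.
= 2*8000/256 = 125/2 Hz
This determines the minimum frequency separation for resolving two sinusoids.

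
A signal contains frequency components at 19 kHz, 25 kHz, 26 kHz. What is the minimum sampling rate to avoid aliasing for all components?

The highest frequency component is f_max = 26 kHz.
Nyquist rate = 2 * f_max = 2 * 26 kHz = 52 kHz.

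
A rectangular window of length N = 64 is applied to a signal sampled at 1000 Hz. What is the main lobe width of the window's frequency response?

For a rectangular window of length N,
the main lobe width in frequency is 2*f_s/N.
= 2*1000/64 = 125/4 Hz
This determines the minimum frequency separation for resolving two sinusoids.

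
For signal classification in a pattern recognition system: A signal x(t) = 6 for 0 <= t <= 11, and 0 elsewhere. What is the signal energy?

Energy = integral of |x(t)|^2 dt over the signal duration
= 6^2 * 11 = 36 * 11 = 396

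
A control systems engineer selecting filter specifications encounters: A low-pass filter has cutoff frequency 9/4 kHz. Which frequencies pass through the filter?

A low-pass filter passes all frequencies below the cutoff frequency 9/4 kHz and attenuates higher frequencies.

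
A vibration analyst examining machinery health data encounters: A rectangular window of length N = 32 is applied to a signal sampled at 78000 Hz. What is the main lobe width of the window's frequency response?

For a rectangular window of length N,
the main lobe width in frequency is 2*f_s/N.
= 2*78000/32 = 4875 Hz
This determines the minimum frequency separation for resolving two sinusoids.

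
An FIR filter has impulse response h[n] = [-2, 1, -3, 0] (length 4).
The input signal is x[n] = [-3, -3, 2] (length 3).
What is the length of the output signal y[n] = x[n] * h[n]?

For linear convolution, the output length is:
len(y) = len(x) + len(h) - 1 = 3 + 4 - 1 = 6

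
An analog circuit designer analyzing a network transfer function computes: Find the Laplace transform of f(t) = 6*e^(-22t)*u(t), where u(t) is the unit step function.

Standard Laplace transform pair:
e^(-at)*u(t) <-> 1/(s+a)
With a = 22: L{6*e^(-22t)*u(t)} = 6/(s+22), ROC: Re(s) > -22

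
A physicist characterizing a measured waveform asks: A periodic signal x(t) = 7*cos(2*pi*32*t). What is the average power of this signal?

Average power of A*cos(wt) is A^2/2.
P = 7^2 / 2 = 49/2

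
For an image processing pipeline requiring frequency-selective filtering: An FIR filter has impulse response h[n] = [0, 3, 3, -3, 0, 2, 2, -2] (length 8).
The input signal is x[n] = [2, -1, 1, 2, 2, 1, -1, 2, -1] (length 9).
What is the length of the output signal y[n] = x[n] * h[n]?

For linear convolution, the output length is:
len(y) = len(x) + len(h) - 1 = 9 + 8 - 1 = 16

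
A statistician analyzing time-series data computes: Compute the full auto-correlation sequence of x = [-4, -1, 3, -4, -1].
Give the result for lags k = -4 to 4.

r_xx[k] = sum_m x[m]*x[m+k], indexed from 0, for k = -4 to 4:
  r_xx[-4] = x[4]*x[0] = 4
  r_xx[-3] = x[3]*x[0] + x[4]*x[1] = 17
  r_xx[-2] = x[2]*x[0] + x[3]*x[1] + x[4]*x[2] = -11
  r_xx[-1] = x[1]*x[0] + x[2]*x[1] + x[3]*x[2] + x[4]*x[3] = -7
  r_xx[0] = x[0]*x[0] + x[1]*x[1] + x[2]*x[2] + x[3]*x[3] + x[4]*x[4] = 43
  r_xx[1] = x[0]*x[1] + x[1]*x[2] + x[2]*x[3] + x[3]*x[4] = -7
  r_xx[2] = x[0]*x[2] + x[1]*x[3] + x[2]*x[4] = -11
  r_xx[3] = x[0]*x[3] + x[1]*x[4] = 17
  r_xx[4] = x[0]*x[4] = 4
r_xx = [4, 17, -11, -7, 43, -7, -11, 17, 4]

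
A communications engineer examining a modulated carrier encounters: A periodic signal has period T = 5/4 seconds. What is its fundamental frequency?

The fundamental frequency is the reciprocal of the period.
f = 1/T = 1/(5/4) = 4/5 Hz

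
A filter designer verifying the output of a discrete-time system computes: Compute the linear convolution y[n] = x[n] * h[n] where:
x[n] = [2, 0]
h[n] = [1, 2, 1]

y[n] = sum_k x[k]*h[n-k]. Output length = len(x) + len(h) - 1 = 2 + 3 - 1 = 4.
y[0] = 2*1 = 2
y[1] = 0*1 + 2*2 = 4
y[2] = 0*2 + 2*1 = 2
y[3] = 0*1 = 0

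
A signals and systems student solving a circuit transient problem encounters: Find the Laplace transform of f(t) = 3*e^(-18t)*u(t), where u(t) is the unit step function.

Standard Laplace transform pair:
e^(-at)*u(t) <-> 1/(s+a)
With a = 18: L{3*e^(-18t)*u(t)} = 3/(s+18), ROC: Re(s) > -18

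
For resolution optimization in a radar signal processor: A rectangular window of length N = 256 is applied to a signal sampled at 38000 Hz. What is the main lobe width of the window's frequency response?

For a rectangular window of length N,
the main lobe width in frequency is 2*f_s/N.
= 2*38000/256 = 2375/8 Hz
This determines the minimum frequency separation for resolving two sinusoids.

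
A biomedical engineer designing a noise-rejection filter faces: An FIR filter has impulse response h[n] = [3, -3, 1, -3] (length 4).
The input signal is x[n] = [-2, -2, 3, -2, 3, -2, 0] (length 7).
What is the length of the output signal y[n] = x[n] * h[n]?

For linear convolution, the output length is:
len(y) = len(x) + len(h) - 1 = 7 + 4 - 1 = 10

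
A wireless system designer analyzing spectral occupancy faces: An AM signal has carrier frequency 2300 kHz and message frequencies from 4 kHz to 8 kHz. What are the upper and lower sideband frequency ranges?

Upper sideband (USB) = fc + [fm_low, fm_high] = 2300 + [4, 8] = [2304, 2308] kHz
Lower sideband (LSB) = fc - [fm_high, fm_low] = 2300 - [8, 4] = [2292, 2296] kHz
Total occupied spectrum: 2292 kHz to 2308 kHz (plus carrier at 2300 kHz)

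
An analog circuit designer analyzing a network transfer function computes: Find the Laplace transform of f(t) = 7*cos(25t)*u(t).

Standard pair: cos(wt)*u(t) <-> s/(s^2+w^2)
With w = 25: L{7*cos(25t)*u(t)} = 7s/(s^2+625)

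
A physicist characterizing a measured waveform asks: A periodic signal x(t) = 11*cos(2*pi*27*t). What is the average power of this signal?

Average power of A*cos(wt) is A^2/2.
P = 11^2 / 2 = 121/2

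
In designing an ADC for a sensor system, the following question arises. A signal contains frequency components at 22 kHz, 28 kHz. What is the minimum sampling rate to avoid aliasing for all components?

The highest frequency component is f_max = 28 kHz.
Nyquist rate = 2 * f_max = 2 * 28 kHz = 56 kHz.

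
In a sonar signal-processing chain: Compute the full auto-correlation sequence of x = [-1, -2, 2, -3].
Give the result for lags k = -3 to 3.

r_xx[k] = sum_m x[m]*x[m+k], indexed from 0, for k = -3 to 3:
  r_xx[-3] = x[3]*x[0] = 3
  r_xx[-2] = x[2]*x[0] + x[3]*x[1] = 4
  r_xx[-1] = x[1]*x[0] + x[2]*x[1] + x[3]*x[2] = -8
  r_xx[0] = x[0]*x[0] + x[1]*x[1] + x[2]*x[2] + x[3]*x[3] = 18
  r_xx[1] = x[0]*x[1] + x[1]*x[2] + x[2]*x[3] = -8
  r_xx[2] = x[0]*x[2] + x[1]*x[3] = 4
  r_xx[3] = x[0]*x[3] = 3
r_xx = [3, 4, -8, 18, -8, 4, 3]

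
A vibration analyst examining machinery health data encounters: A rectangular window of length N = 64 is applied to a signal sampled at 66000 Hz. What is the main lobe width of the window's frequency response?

For a rectangular window of length N,
the main lobe width in frequency is 2*f_s/N.
= 2*66000/64 = 4125/2 Hz
This determines the minimum frequency separation for resolving two sinusoids.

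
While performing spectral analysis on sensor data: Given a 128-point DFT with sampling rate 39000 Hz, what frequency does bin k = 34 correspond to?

The frequency of DFT bin k is: f_k = k * f_s / N
f_34 = 34 * 39000 / 128 = 82875/8 Hz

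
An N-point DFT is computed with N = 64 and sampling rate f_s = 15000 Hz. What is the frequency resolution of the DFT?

DFT frequency resolution = f_s / N
= 15000 / 64 = 1875/8 Hz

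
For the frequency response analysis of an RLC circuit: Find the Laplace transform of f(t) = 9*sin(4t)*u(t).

Standard pair: sin(wt)*u(t) <-> w/(s^2+w^2)
With w = 4: L{9*sin(4t)*u(t)} = 36/(s^2+16)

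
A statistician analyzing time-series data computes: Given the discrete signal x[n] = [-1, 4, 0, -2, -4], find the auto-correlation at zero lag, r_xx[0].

The auto-correlation at zero lag r_xx[0] equals the signal energy.
r_xx[0] = sum of x[n]^2 = (-1)^2 + 4^2 + 0^2 + (-2)^2 + (-4)^2
= 1 + 16 + 0 + 4 + 16 = 37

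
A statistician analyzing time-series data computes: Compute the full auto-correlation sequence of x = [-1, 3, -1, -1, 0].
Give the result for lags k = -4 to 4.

r_xx[k] = sum_m x[m]*x[m+k], indexed from 0, for k = -4 to 4:
  r_xx[-4] = x[4]*x[0] = 0
  r_xx[-3] = x[3]*x[0] + x[4]*x[1] = 1
  r_xx[-2] = x[2]*x[0] + x[3]*x[1] + x[4]*x[2] = -2
  r_xx[-1] = x[1]*x[0] + x[2]*x[1] + x[3]*x[2] + x[4]*x[3] = -5
  r_xx[0] = x[0]*x[0] + x[1]*x[1] + x[2]*x[2] + x[3]*x[3] + x[4]*x[4] = 12
  r_xx[1] = x[0]*x[1] + x[1]*x[2] + x[2]*x[3] + x[3]*x[4] = -5
  r_xx[2] = x[0]*x[2] + x[1]*x[3] + x[2]*x[4] = -2
  r_xx[3] = x[0]*x[3] + x[1]*x[4] = 1
  r_xx[4] = x[0]*x[4] = 0
r_xx = [0, 1, -2, -5, 12, -5, -2, 1, 0]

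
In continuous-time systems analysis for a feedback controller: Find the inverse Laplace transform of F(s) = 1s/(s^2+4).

Standard pair: s/(s^2+w^2) <-> cos(wt)*u(t)
With k=1, w=2: f(t) = cos(2t)*u(t)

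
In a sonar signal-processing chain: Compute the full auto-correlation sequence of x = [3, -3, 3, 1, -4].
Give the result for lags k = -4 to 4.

r_xx[k] = sum_m x[m]*x[m+k], indexed from 0, for k = -4 to 4:
  r_xx[-4] = x[4]*x[0] = -12
  r_xx[-3] = x[3]*x[0] + x[4]*x[1] = 15
  r_xx[-2] = x[2]*x[0] + x[3]*x[1] + x[4]*x[2] = -6
  r_xx[-1] = x[1]*x[0] + x[2]*x[1] + x[3]*x[2] + x[4]*x[3] = -19
  r_xx[0] = x[0]*x[0] + x[1]*x[1] + x[2]*x[2] + x[3]*x[3] + x[4]*x[4] = 44
  r_xx[1] = x[0]*x[1] + x[1]*x[2] + x[2]*x[3] + x[3]*x[4] = -19
  r_xx[2] = x[0]*x[2] + x[1]*x[3] + x[2]*x[4] = -6
  r_xx[3] = x[0]*x[3] + x[1]*x[4] = 15
  r_xx[4] = x[0]*x[4] = -12
r_xx = [-12, 15, -6, -19, 44, -19, -6, 15, -12]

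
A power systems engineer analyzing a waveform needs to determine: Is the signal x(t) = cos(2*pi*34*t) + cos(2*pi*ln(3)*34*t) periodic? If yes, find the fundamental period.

f1 = 34 Hz, f2 = 34*ln(3) Hz
Ratio f2/f1 = ln(3), which is irrational.
Since the frequency ratio is irrational, no common period exists.
The signal is not periodic.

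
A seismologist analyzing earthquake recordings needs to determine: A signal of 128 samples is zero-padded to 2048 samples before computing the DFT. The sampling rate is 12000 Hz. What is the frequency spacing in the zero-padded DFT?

Original DFT: N = 128, resolution = f_s/N = 12000/128 = 375/4 Hz
Zero-padded DFT: N = 2048, resolution = f_s/N = 12000/2048 = 375/64 Hz
Zero-padding interpolates the spectrum (finer frequency grid)
but does NOT improve the true spectral resolution (ability to resolve close frequencies).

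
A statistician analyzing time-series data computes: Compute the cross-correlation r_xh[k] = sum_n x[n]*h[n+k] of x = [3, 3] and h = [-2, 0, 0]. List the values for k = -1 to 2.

Both sequences indexed from 0 and zero outside their support.
Lags with overlap: k = -1 to 2.
  r_xh[-1] = x[1]*h[0] = -6
  r_xh[0] = x[0]*h[0] + x[1]*h[1] = -6
  r_xh[1] = x[0]*h[1] + x[1]*h[2] = 0
  r_xh[2] = x[0]*h[2] = 0
r_xh = [-6, -6, 0, 0] (for k = -1, ..., 2)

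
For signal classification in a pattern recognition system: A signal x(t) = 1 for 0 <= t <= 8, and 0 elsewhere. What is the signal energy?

Energy = integral of |x(t)|^2 dt over the signal duration
= 1^2 * 8 = 1 * 8 = 8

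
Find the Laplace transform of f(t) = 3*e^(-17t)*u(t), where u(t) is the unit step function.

Standard Laplace transform pair:
e^(-at)*u(t) <-> 1/(s+a)
With a = 17: L{3*e^(-17t)*u(t)} = 3/(s+17), ROC: Re(s) > -17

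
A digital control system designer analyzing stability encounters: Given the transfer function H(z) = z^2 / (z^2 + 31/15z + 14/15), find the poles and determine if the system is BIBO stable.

Poles are roots of the denominator: z^2 + 31/15z + 14/15 = 0.
Quadratic formula: z = [-(31/15) +/- sqrt((31/15)^2 - 4*(14/15))] / 2
Discriminant = 961/225 - 56/15 = 121/225; sqrt = 11/15.
z = (-31/15 +/- 11/15) / 2 => z = -2/3 or z = -7/5.
|p1| = 7/5, |p2| = 2/3.
For BIBO stability, all poles must lie inside the unit circle (|p| < 1).
System is UNSTABLE since at least one |p| >= 1.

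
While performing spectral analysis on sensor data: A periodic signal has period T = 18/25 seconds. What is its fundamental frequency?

The fundamental frequency is the reciprocal of the period.
f = 1/T = 1/(18/25) = 25/18 Hz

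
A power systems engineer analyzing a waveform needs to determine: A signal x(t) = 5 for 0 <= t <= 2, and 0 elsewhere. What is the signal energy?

Energy = integral of |x(t)|^2 dt over the signal duration
= 5^2 * 2 = 25 * 2 = 50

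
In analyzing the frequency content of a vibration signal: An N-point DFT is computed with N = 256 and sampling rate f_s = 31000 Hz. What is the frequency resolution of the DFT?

DFT frequency resolution = f_s / N
= 31000 / 256 = 3875/32 Hz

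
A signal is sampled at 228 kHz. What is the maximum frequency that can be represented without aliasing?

The maximum frequency that can be represented without aliasing
is the Nyquist frequency: f_max = f_s / 2 = 228 kHz / 2 = 114 kHz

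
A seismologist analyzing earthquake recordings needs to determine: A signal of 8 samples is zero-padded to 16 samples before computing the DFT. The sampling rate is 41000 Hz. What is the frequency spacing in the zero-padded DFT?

Original DFT: N = 8, resolution = f_s/N = 41000/8 = 5125 Hz
Zero-padded DFT: N = 16, resolution = f_s/N = 41000/16 = 5125/2 Hz
Zero-padding interpolates the spectrum (finer frequency grid)
but does NOT improve the true spectral resolution (ability to resolve close frequencies).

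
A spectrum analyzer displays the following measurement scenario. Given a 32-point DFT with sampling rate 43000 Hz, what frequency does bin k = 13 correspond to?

The frequency of DFT bin k is: f_k = k * f_s / N
f_13 = 13 * 43000 / 32 = 69875/4 Hz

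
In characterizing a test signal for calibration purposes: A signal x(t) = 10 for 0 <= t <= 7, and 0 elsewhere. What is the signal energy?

Energy = integral of |x(t)|^2 dt over the signal duration
= 10^2 * 7 = 100 * 7 = 700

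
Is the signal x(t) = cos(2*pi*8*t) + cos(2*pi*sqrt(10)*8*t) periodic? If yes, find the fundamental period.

f1 = 8 Hz, f2 = 8*sqrt(10) Hz
Ratio f2/f1 = sqrt(10), which is irrational.
Since the frequency ratio is irrational, no common period exists.
The signal is not periodic.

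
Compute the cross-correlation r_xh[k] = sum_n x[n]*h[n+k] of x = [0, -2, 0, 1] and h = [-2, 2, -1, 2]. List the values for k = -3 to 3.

Both sequences indexed from 0 and zero outside their support.
Lags with overlap: k = -3 to 3.
  r_xh[-3] = x[3]*h[0] = -2
  r_xh[-2] = x[2]*h[0] + x[3]*h[1] = 2
  r_xh[-1] = x[1]*h[0] + x[2]*h[1] + x[3]*h[2] = 3
  r_xh[0] = x[0]*h[0] + x[1]*h[1] + x[2]*h[2] + x[3]*h[3] = -2
  r_xh[1] = x[0]*h[1] + x[1]*h[2] + x[2]*h[3] = 2
  r_xh[2] = x[0]*h[2] + x[1]*h[3] = -4
  r_xh[3] = x[0]*h[3] = 0
r_xh = [-2, 2, 3, -2, 2, -4, 0] (for k = -3, ..., 3)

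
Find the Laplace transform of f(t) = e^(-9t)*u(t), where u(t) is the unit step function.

Standard Laplace transform pair:
e^(-at)*u(t) <-> 1/(s+a)
With a = 9: L{e^(-9t)*u(t)} = 1/(s+9), ROC: Re(s) > -9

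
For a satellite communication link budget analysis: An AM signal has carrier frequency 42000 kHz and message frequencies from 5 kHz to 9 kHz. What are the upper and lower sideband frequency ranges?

Upper sideband (USB) = fc + [fm_low, fm_high] = 42000 + [5, 9] = [42005, 42009] kHz
Lower sideband (LSB) = fc - [fm_high, fm_low] = 42000 - [9, 5] = [41991, 41995] kHz
Total occupied spectrum: 41991 kHz to 42009 kHz (plus carrier at 42000 kHz)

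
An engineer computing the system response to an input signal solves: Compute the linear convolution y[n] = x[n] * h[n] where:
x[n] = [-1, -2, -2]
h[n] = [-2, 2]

y[n] = sum_k x[k]*h[n-k]. Output length = len(x) + len(h) - 1 = 3 + 2 - 1 = 4.
y[0] = -1*-2 = 2
y[1] = -2*-2 + -1*2 = 2
y[2] = -2*-2 + -2*2 = 0
y[3] = -2*2 = -4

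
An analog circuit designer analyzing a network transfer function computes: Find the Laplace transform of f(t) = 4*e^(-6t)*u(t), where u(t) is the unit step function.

Standard Laplace transform pair:
e^(-at)*u(t) <-> 1/(s+a)
With a = 6: L{4*e^(-6t)*u(t)} = 4/(s+6), ROC: Re(s) > -6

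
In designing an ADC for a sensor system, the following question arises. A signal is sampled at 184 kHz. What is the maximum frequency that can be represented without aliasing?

The maximum frequency that can be represented without aliasing
is the Nyquist frequency: f_max = f_s / 2 = 184 kHz / 2 = 92 kHz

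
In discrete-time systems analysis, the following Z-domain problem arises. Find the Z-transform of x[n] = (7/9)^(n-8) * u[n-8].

Time-shifting property: if X(z) = Z{x[n]}, then Z{x[n-d]} = z^(-d) * X(z)
X(z) = z/(z - 7/9) for x[n] = (7/9)^n * u[n]
Z{x[n-8]} = z^(-8) * z/(z - 7/9) = z^(-7)/(z - 7/9)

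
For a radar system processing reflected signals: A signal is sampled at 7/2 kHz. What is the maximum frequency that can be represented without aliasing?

The maximum frequency that can be represented without aliasing
is the Nyquist frequency: f_max = f_s / 2 = 7/2 kHz / 2 = 7/4 kHz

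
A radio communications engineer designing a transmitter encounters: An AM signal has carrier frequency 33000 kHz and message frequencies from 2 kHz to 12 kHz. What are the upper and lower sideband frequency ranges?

Upper sideband (USB) = fc + [fm_low, fm_high] = 33000 + [2, 12] = [33002, 33012] kHz
Lower sideband (LSB) = fc - [fm_high, fm_low] = 33000 - [12, 2] = [32988, 32998] kHz
Total occupied spectrum: 32988 kHz to 33012 kHz (plus carrier at 33000 kHz)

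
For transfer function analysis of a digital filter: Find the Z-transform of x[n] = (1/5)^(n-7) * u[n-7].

Time-shifting property: if X(z) = Z{x[n]}, then Z{x[n-d]} = z^(-d) * X(z)
X(z) = z/(z - 1/5) for x[n] = (1/5)^n * u[n]
Z{x[n-7]} = z^(-7) * z/(z - 1/5) = z^(-6)/(z - 1/5)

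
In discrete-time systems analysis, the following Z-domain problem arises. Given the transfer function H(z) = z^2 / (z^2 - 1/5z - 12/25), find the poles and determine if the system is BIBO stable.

Poles are roots of the denominator: z^2 - 1/5z - 12/25 = 0.
Quadratic formula: z = [-(-1/5) +/- sqrt((-1/5)^2 - 4*(-12/25))] / 2
Discriminant = 1/25 + 48/25 = 49/25; sqrt = 7/5.
z = (1/5 +/- 7/5) / 2 => z = 4/5 or z = -3/5.
|p1| = 4/5, |p2| = 3/5.
For BIBO stability, all poles must lie inside the unit circle (|p| < 1).
System is STABLE since both |p| < 1.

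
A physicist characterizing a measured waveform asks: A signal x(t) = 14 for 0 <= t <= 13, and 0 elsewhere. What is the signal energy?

Energy = integral of |x(t)|^2 dt over the signal duration
= 14^2 * 13 = 196 * 13 = 2548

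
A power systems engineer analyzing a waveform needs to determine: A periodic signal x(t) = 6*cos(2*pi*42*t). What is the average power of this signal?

Average power of A*cos(wt) is A^2/2.
P = 6^2 / 2 = 36/2 = 18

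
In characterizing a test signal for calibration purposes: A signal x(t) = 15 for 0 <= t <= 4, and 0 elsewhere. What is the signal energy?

Energy = integral of |x(t)|^2 dt over the signal duration
= 15^2 * 4 = 225 * 4 = 900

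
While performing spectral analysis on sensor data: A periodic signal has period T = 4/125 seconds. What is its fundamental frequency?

The fundamental frequency is the reciprocal of the period.
f = 1/T = 1/(4/125) = 125/4 Hz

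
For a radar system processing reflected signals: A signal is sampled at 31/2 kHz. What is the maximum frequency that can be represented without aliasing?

The maximum frequency that can be represented without aliasing
is the Nyquist frequency: f_max = f_s / 2 = 31/2 kHz / 2 = 31/4 kHz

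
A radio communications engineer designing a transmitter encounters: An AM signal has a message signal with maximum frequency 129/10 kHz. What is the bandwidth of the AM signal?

In AM (double-sideband), the bandwidth is twice the message frequency.
BW = 2 * f_m = 2 * 129/10 kHz = 129/5 kHz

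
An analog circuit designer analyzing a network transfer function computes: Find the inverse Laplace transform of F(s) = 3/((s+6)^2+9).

Standard pair: w/((s+a)^2+w^2) <-> e^(-at)*sin(wt)*u(t)
With a=6, w=3: f(t) = e^(-6t)*sin(3t)*u(t)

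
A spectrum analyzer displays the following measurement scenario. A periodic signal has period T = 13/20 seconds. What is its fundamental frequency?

The fundamental frequency is the reciprocal of the period.
f = 1/T = 1/(13/20) = 20/13 Hz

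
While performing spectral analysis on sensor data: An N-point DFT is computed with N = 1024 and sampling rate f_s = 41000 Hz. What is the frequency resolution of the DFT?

DFT frequency resolution = f_s / N
= 41000 / 1024 = 5125/128 Hz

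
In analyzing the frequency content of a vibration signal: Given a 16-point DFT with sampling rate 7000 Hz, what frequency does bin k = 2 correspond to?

The frequency of DFT bin k is: f_k = k * f_s / N
f_2 = 2 * 7000 / 16 = 875 Hz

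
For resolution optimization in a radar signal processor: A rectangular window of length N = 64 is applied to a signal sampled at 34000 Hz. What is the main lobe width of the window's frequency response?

For a rectangular window of length N,
the main lobe width in frequency is 2*f_s/N.
= 2*34000/64 = 2125/2 Hz
This determines the minimum frequency separation for resolving two sinusoids.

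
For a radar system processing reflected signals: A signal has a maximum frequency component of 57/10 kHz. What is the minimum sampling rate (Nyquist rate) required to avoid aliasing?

By the Nyquist-Shannon sampling theorem,
the minimum sampling rate (Nyquist rate) must be at least 2 * f_max.
Nyquist rate = 2 * 57/10 kHz = 57/5 kHz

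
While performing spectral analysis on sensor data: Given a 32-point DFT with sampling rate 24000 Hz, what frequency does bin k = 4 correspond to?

The frequency of DFT bin k is: f_k = k * f_s / N
f_4 = 4 * 24000 / 32 = 3000 Hz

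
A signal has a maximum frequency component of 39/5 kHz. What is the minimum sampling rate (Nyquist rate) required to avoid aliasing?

By the Nyquist-Shannon sampling theorem,
the minimum sampling rate (Nyquist rate) must be at least 2 * f_max.
Nyquist rate = 2 * 39/5 kHz = 78/5 kHz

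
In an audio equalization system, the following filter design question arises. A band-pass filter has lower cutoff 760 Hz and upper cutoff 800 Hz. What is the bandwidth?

Bandwidth = f_high - f_low
= 800 Hz - 760 Hz = 40 Hz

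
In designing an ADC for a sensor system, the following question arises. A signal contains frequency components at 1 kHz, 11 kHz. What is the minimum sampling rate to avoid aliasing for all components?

The highest frequency component is f_max = 11 kHz.
Nyquist rate = 2 * f_max = 2 * 11 kHz = 22 kHz.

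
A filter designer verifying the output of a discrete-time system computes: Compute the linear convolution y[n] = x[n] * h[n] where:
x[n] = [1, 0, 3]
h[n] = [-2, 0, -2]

y[n] = sum_k x[k]*h[n-k]. Output length = len(x) + len(h) - 1 = 3 + 3 - 1 = 5.
y[0] = 1*-2 = -2
y[1] = 0*-2 + 1*0 = 0
y[2] = 3*-2 + 0*0 + 1*-2 = -8
y[3] = 3*0 + 0*-2 = 0
y[4] = 3*-2 = -6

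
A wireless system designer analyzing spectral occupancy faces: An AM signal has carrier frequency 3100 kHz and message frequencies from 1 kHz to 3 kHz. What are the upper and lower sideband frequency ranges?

Upper sideband (USB) = fc + [fm_low, fm_high] = 3100 + [1, 3] = [3101, 3103] kHz
Lower sideband (LSB) = fc - [fm_high, fm_low] = 3100 - [3, 1] = [3097, 3099] kHz
Total occupied spectrum: 3097 kHz to 3103 kHz (plus carrier at 3100 kHz)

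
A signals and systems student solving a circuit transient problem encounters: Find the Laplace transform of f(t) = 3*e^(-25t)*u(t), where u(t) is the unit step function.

Standard Laplace transform pair:
e^(-at)*u(t) <-> 1/(s+a)
With a = 25: L{3*e^(-25t)*u(t)} = 3/(s+25), ROC: Re(s) > -25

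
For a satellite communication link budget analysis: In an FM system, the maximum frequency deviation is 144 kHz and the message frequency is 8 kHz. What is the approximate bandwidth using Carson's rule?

Carson's rule: BW = 2*(delta_f + f_m)
= 2*(144 + 8) kHz = 304 kHz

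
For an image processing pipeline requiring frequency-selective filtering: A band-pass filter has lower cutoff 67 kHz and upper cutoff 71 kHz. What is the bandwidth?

Bandwidth = f_high - f_low
= 71 kHz - 67 kHz = 4 kHz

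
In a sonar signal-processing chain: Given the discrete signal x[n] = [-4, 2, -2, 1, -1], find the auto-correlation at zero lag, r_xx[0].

The auto-correlation at zero lag r_xx[0] equals the signal energy.
r_xx[0] = sum of x[n]^2 = (-4)^2 + 2^2 + (-2)^2 + 1^2 + (-1)^2
= 16 + 4 + 4 + 1 + 1 = 26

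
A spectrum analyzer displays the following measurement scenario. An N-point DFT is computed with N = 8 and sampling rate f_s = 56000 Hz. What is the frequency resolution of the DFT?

DFT frequency resolution = f_s / N
= 56000 / 8 = 7000 Hz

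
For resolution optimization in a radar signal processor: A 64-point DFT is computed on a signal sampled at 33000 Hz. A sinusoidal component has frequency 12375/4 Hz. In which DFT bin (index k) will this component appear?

DFT frequency resolution = f_s/N = 33000/64 = 4125/8 Hz
Bin index k = f_signal / resolution = 12375/4 / 4125/8 = 6
The signal frequency 12375/4 Hz falls in DFT bin k = 6.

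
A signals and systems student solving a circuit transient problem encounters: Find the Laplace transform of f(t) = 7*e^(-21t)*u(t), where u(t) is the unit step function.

Standard Laplace transform pair:
e^(-at)*u(t) <-> 1/(s+a)
With a = 21: L{7*e^(-21t)*u(t)} = 7/(s+21), ROC: Re(s) > -21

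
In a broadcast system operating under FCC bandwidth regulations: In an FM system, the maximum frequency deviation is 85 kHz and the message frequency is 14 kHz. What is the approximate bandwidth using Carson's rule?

Carson's rule: BW = 2*(delta_f + f_m)
= 2*(85 + 14) kHz = 198 kHz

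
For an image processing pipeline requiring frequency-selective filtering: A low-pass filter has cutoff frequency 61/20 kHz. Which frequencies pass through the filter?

A low-pass filter passes all frequencies below the cutoff frequency 61/20 kHz and attenuates higher frequencies.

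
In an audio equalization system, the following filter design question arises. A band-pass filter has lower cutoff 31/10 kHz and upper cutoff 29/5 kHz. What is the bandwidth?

Bandwidth = f_high - f_low
= 29/5 kHz - 31/10 kHz = 27/10 kHz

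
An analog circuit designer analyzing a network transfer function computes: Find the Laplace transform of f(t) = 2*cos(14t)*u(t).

Standard pair: cos(wt)*u(t) <-> s/(s^2+w^2)
With w = 14: L{2*cos(14t)*u(t)} = 2s/(s^2+196)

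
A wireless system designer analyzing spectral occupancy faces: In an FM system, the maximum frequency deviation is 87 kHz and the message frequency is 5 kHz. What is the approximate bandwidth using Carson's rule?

Carson's rule: BW = 2*(delta_f + f_m)
= 2*(87 + 5) kHz = 184 kHz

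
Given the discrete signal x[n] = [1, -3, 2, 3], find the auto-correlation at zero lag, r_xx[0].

The auto-correlation at zero lag r_xx[0] equals the signal energy.
r_xx[0] = sum of x[n]^2 = 1^2 + (-3)^2 + 2^2 + 3^2
= 1 + 9 + 4 + 9 = 23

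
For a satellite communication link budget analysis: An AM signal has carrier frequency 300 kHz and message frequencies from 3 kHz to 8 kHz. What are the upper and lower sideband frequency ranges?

Upper sideband (USB) = fc + [fm_low, fm_high] = 300 + [3, 8] = [303, 308] kHz
Lower sideband (LSB) = fc - [fm_high, fm_low] = 300 - [8, 3] = [292, 297] kHz
Total occupied spectrum: 292 kHz to 308 kHz (plus carrier at 300 kHz)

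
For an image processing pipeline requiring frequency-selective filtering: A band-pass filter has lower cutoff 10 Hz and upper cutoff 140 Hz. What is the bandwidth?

Bandwidth = f_high - f_low
= 140 Hz - 10 Hz = 130 Hz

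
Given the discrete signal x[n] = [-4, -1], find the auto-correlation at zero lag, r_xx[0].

The auto-correlation at zero lag r_xx[0] equals the signal energy.
r_xx[0] = sum of x[n]^2 = (-4)^2 + (-1)^2
= 16 + 1 = 17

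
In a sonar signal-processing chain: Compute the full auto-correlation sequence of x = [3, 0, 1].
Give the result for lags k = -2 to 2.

r_xx[k] = sum_m x[m]*x[m+k], indexed from 0, for k = -2 to 2:
  r_xx[-2] = x[2]*x[0] = 3
  r_xx[-1] = x[1]*x[0] + x[2]*x[1] = 0
  r_xx[0] = x[0]*x[0] + x[1]*x[1] + x[2]*x[2] = 10
  r_xx[1] = x[0]*x[1] + x[1]*x[2] = 0
  r_xx[2] = x[0]*x[2] = 3
r_xx = [3, 0, 10, 0, 3]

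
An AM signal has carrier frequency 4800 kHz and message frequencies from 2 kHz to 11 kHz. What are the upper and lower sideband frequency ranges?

Upper sideband (USB) = fc + [fm_low, fm_high] = 4800 + [2, 11] = [4802, 4811] kHz
Lower sideband (LSB) = fc - [fm_high, fm_low] = 4800 - [11, 2] = [4789, 4798] kHz
Total occupied spectrum: 4789 kHz to 4811 kHz (plus carrier at 4800 kHz)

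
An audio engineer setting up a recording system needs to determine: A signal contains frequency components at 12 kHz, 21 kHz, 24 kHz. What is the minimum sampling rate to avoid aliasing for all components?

The highest frequency component is f_max = 24 kHz.
Nyquist rate = 2 * f_max = 2 * 24 kHz = 48 kHz.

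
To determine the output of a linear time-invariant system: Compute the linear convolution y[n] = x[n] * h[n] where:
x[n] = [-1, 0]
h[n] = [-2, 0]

y[n] = sum_k x[k]*h[n-k]. Output length = len(x) + len(h) - 1 = 2 + 2 - 1 = 3.
y[0] = -1*-2 = 2
y[1] = 0*-2 + -1*0 = 0
y[2] = 0*0 = 0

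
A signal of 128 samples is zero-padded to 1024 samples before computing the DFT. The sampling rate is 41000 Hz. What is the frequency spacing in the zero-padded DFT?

Original DFT: N = 128, resolution = f_s/N = 41000/128 = 5125/16 Hz
Zero-padded DFT: N = 1024, resolution = f_s/N = 41000/1024 = 5125/128 Hz
Zero-padding interpolates the spectrum (finer frequency grid)
but does NOT improve the true spectral resolution (ability to resolve close frequencies).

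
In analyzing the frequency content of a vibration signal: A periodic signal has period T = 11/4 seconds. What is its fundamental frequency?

The fundamental frequency is the reciprocal of the period.
f = 1/T = 1/(11/4) = 4/11 Hz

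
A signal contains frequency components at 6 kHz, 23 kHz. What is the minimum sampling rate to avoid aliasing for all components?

The highest frequency component is f_max = 23 kHz.
Nyquist rate = 2 * f_max = 2 * 23 kHz = 46 kHz.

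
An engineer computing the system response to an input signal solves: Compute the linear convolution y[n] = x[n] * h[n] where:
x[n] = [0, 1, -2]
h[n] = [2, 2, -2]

y[n] = sum_k x[k]*h[n-k]. Output length = len(x) + len(h) - 1 = 3 + 3 - 1 = 5.
y[0] = 0*2 = 0
y[1] = 1*2 + 0*2 = 2
y[2] = -2*2 + 1*2 + 0*-2 = -2
y[3] = -2*2 + 1*-2 = -6
y[4] = -2*-2 = 4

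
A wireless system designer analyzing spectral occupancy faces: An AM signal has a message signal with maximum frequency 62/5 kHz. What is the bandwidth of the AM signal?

In AM (double-sideband), the bandwidth is twice the message frequency.
BW = 2 * f_m = 2 * 62/5 kHz = 124/5 kHz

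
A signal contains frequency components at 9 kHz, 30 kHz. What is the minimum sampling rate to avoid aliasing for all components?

The highest frequency component is f_max = 30 kHz.
Nyquist rate = 2 * f_max = 2 * 30 kHz = 60 kHz.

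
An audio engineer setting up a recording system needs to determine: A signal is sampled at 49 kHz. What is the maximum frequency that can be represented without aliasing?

The maximum frequency that can be represented without aliasing
is the Nyquist frequency: f_max = f_s / 2 = 49 kHz / 2 = 49/2 kHz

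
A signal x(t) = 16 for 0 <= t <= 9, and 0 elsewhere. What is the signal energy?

Energy = integral of |x(t)|^2 dt over the signal duration
= 16^2 * 9 = 256 * 9 = 2304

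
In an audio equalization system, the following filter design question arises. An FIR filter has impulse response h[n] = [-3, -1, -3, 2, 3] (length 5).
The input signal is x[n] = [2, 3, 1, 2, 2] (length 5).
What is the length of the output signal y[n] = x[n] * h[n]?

For linear convolution, the output length is:
len(y) = len(x) + len(h) - 1 = 5 + 5 - 1 = 9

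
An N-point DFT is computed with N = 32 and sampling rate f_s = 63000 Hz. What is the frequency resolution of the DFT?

DFT frequency resolution = f_s / N
= 63000 / 32 = 7875/4 Hz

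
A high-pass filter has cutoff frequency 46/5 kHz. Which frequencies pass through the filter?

A high-pass filter passes all frequencies above the cutoff frequency 46/5 kHz and attenuates lower frequencies.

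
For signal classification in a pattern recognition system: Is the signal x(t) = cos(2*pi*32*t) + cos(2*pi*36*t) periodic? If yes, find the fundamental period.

f1 = 32 Hz, f2 = 36 Hz
Period T1 = 1/32, T2 = 1/36
Ratio T1/T2 = 36/32, which is rational.
The signal is periodic with fundamental period T = 1/GCD(32,36) = 1/4 s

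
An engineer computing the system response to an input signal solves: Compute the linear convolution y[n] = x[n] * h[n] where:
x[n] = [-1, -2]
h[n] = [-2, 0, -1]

y[n] = sum_k x[k]*h[n-k]. Output length = len(x) + len(h) - 1 = 2 + 3 - 1 = 4.
y[0] = -1*-2 = 2
y[1] = -2*-2 + -1*0 = 4
y[2] = -2*0 + -1*-1 = 1
y[3] = -2*-1 = 2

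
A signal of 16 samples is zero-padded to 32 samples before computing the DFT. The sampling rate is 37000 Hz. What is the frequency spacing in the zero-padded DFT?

Original DFT: N = 16, resolution = f_s/N = 37000/16 = 4625/2 Hz
Zero-padded DFT: N = 32, resolution = f_s/N = 37000/32 = 4625/4 Hz
Zero-padding interpolates the spectrum (finer frequency grid)
but does NOT improve the true spectral resolution (ability to resolve close frequencies).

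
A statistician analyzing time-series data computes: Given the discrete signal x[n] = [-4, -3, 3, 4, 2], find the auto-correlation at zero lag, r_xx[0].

The auto-correlation at zero lag r_xx[0] equals the signal energy.
r_xx[0] = sum of x[n]^2 = (-4)^2 + (-3)^2 + 3^2 + 4^2 + 2^2
= 16 + 9 + 9 + 16 + 4 = 54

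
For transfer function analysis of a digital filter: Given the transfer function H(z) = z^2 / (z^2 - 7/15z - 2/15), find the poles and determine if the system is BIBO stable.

Poles are roots of the denominator: z^2 - 7/15z - 2/15 = 0.
Quadratic formula: z = [-(-7/15) +/- sqrt((-7/15)^2 - 4*(-2/15))] / 2
Discriminant = 49/225 + 8/15 = 169/225; sqrt = 13/15.
z = (7/15 +/- 13/15) / 2 => z = 2/3 or z = -1/5.
|p1| = 2/3, |p2| = 1/5.
For BIBO stability, all poles must lie inside the unit circle (|p| < 1).
System is STABLE since both |p| < 1.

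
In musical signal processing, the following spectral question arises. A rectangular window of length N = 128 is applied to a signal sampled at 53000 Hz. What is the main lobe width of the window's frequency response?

For a rectangular window of length N,
the main lobe width in frequency is 2*f_s/N.
= 2*53000/128 = 6625/8 Hz
This determines the minimum frequency separation for resolving two sinusoids.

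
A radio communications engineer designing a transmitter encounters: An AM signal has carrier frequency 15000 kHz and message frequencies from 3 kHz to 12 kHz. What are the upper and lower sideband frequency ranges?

Upper sideband (USB) = fc + [fm_low, fm_high] = 15000 + [3, 12] = [15003, 15012] kHz
Lower sideband (LSB) = fc - [fm_high, fm_low] = 15000 - [12, 3] = [14988, 14997] kHz
Total occupied spectrum: 14988 kHz to 15012 kHz (plus carrier at 15000 kHz)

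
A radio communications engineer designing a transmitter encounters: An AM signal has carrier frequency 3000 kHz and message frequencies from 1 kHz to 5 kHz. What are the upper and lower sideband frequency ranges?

Upper sideband (USB) = fc + [fm_low, fm_high] = 3000 + [1, 5] = [3001, 3005] kHz
Lower sideband (LSB) = fc - [fm_high, fm_low] = 3000 - [5, 1] = [2995, 2999] kHz
Total occupied spectrum: 2995 kHz to 3005 kHz (plus carrier at 3000 kHz)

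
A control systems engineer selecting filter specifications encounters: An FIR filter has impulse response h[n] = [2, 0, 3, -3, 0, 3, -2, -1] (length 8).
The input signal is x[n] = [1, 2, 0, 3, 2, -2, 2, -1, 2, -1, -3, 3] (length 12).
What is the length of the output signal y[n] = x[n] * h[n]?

For linear convolution, the output length is:
len(y) = len(x) + len(h) - 1 = 12 + 8 - 1 = 19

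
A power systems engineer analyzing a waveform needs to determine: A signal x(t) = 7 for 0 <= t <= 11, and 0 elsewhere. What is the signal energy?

Energy = integral of |x(t)|^2 dt over the signal duration
= 7^2 * 11 = 49 * 11 = 539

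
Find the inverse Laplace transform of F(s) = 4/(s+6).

Standard pair: k/(s+a) <-> k*e^(-at)*u(t)
With k=4, a=6: f(t) = 4*e^(-6t)*u(t)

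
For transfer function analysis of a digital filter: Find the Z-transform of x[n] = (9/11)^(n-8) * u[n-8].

Time-shifting property: if X(z) = Z{x[n]}, then Z{x[n-d]} = z^(-d) * X(z)
X(z) = z/(z - 9/11) for x[n] = (9/11)^n * u[n]
Z{x[n-8]} = z^(-8) * z/(z - 9/11) = z^(-7)/(z - 9/11)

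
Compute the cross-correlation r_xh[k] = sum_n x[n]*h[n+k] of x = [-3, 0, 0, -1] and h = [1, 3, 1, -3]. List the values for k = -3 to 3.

Both sequences indexed from 0 and zero outside their support.
Lags with overlap: k = -3 to 3.
  r_xh[-3] = x[3]*h[0] = -1
  r_xh[-2] = x[2]*h[0] + x[3]*h[1] = -3
  r_xh[-1] = x[1]*h[0] + x[2]*h[1] + x[3]*h[2] = -1
  r_xh[0] = x[0]*h[0] + x[1]*h[1] + x[2]*h[2] + x[3]*h[3] = 0
  r_xh[1] = x[0]*h[1] + x[1]*h[2] + x[2]*h[3] = -9
  r_xh[2] = x[0]*h[2] + x[1]*h[3] = -3
  r_xh[3] = x[0]*h[3] = 9
r_xh = [-1, -3, -1, 0, -9, -3, 9] (for k = -3, ..., 3)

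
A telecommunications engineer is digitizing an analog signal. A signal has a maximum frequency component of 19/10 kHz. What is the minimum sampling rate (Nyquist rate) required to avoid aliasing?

By the Nyquist-Shannon sampling theorem,
the minimum sampling rate (Nyquist rate) must be at least 2 * f_max.
Nyquist rate = 2 * 19/10 kHz = 19/5 kHz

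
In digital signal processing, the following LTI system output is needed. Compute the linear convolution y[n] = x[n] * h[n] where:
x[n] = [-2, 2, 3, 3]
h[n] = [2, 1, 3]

y[n] = sum_k x[k]*h[n-k]. Output length = len(x) + len(h) - 1 = 4 + 3 - 1 = 6.
y[0] = -2*2 = -4
y[1] = 2*2 + -2*1 = 2
y[2] = 3*2 + 2*1 + -2*3 = 2
y[3] = 3*2 + 3*1 + 2*3 = 15
y[4] = 3*1 + 3*3 = 12
y[5] = 3*3 = 9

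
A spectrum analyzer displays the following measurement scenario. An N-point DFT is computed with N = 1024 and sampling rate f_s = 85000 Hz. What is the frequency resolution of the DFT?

DFT frequency resolution = f_s / N
= 85000 / 1024 = 10625/128 Hz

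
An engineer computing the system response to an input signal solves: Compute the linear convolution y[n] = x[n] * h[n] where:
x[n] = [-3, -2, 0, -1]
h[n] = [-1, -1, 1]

y[n] = sum_k x[k]*h[n-k]. Output length = len(x) + len(h) - 1 = 4 + 3 - 1 = 6.
y[0] = -3*-1 = 3
y[1] = -2*-1 + -3*-1 = 5
y[2] = 0*-1 + -2*-1 + -3*1 = -1
y[3] = -1*-1 + 0*-1 + -2*1 = -1
y[4] = -1*-1 + 0*1 = 1
y[5] = -1*1 = -1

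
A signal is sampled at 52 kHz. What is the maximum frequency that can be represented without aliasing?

The maximum frequency that can be represented without aliasing
is the Nyquist frequency: f_max = f_s / 2 = 52 kHz / 2 = 26 kHz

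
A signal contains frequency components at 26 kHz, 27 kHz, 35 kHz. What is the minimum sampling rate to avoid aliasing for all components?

The highest frequency component is f_max = 35 kHz.
Nyquist rate = 2 * f_max = 2 * 35 kHz = 70 kHz.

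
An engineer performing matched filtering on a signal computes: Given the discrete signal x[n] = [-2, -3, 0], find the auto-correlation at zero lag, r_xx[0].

The auto-correlation at zero lag r_xx[0] equals the signal energy.
r_xx[0] = sum of x[n]^2 = (-2)^2 + (-3)^2 + 0^2
= 4 + 9 + 0 = 13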